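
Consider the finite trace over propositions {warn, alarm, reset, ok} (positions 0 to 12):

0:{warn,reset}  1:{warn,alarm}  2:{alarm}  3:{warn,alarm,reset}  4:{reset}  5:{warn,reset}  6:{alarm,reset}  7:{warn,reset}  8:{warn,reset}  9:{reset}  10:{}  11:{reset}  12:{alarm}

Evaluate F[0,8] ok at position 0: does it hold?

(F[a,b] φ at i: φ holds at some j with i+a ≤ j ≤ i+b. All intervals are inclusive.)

Check ok at each j in [0,8]:
  j=0: false
  j=1: false
  j=2: false
  j=3: false
  j=4: false
  j=5: false
  j=6: false
  j=7: false
  j=8: false
No position in the window satisfies it → formula fails.

Does not hold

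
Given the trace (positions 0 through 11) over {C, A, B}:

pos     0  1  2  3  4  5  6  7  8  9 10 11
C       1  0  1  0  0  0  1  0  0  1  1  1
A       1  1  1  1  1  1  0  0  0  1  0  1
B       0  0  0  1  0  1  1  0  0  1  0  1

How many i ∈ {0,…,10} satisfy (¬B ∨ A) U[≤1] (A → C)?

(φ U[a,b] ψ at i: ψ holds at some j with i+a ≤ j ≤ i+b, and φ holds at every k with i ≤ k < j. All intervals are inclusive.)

Evaluate at each i in [0,10]:
  i=0: ✓ (rhs at j=0)
  i=1: ✓ (rhs at j=2; lhs holds on [1,1])
  i=2: ✓ (rhs at j=2)
  i=3: ✗ (no rhs in [3,4])
  i=4: ✗ (no rhs in [4,5])
  i=5: ✓ (rhs at j=6; lhs holds on [5,5])
  i=6: ✓ (rhs at j=6)
  i=7: ✓ (rhs at j=7)
  i=8: ✓ (rhs at j=8)
  i=9: ✓ (rhs at j=9)
  i=10: ✓ (rhs at j=10)
Positions where it holds: {0, 1, 2, 5, 6, 7, 8, 9, 10} → 9.

9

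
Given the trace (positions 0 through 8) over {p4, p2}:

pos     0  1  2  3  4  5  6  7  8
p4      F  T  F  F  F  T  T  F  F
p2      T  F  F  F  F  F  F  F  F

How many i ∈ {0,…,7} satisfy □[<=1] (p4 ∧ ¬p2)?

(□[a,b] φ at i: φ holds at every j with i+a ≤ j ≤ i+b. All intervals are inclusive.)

1

Evaluate at each i in [0,7]:
  i=0: ✗ (fails at j=0)
  i=1: ✗ (fails at j=2)
  i=2: ✗ (fails at j=2)
  i=3: ✗ (fails at j=3)
  i=4: ✗ (fails at j=4)
  i=5: ✓ (all of [5,6])
  i=6: ✗ (fails at j=7)
  i=7: ✗ (fails at j=7)
Positions where it holds: {5} → 1.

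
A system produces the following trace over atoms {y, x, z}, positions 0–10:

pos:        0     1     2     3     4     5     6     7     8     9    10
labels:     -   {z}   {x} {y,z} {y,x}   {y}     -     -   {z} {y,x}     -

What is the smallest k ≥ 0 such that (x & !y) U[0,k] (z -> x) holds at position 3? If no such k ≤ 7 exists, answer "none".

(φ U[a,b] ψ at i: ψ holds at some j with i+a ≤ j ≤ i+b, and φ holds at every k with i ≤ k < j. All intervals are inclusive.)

Need earliest j ≥ 3 with (z -> x), and (x & !y) at every k in [3,j-1].
  j=3: rhs fails.
  j=4: rhs holds but lhs fails at k=3.
  j=5: rhs holds but lhs fails at k=3.
  j=6: rhs holds but lhs fails at k=3.
  j=7: rhs holds but lhs fails at k=3.
  j=8: rhs fails.
  j=9: rhs holds but lhs fails at k=3.
  j=10: rhs holds but lhs fails at k=3.
No witness within the range → none.

none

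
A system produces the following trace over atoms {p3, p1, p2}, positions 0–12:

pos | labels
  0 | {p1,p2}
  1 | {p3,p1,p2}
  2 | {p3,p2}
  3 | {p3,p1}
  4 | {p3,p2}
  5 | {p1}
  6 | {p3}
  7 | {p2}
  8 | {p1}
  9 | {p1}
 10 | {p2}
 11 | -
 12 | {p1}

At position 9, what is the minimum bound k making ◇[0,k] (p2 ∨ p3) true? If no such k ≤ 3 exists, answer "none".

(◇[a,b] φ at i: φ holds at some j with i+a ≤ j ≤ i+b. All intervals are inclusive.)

Scan j = 9,10,… for (p2 ∨ p3):
  j=9: fails
  j=10: holds
First hit at j=10, so smallest k = 10-9 = 1.

1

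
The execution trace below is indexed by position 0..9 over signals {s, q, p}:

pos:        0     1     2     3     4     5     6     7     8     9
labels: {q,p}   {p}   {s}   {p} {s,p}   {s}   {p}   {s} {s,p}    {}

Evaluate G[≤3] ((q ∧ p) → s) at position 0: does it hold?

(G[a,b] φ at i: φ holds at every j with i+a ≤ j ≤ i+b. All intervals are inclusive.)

False

Check ((q ∧ p) → s) at every j in [0,3]:
  j=0: antecedent true; consequent false → ✗
  j=1: antecedent false → ✓
  j=2: antecedent false → ✓
  j=3: antecedent false → ✓
Fails at j=0 → formula fails.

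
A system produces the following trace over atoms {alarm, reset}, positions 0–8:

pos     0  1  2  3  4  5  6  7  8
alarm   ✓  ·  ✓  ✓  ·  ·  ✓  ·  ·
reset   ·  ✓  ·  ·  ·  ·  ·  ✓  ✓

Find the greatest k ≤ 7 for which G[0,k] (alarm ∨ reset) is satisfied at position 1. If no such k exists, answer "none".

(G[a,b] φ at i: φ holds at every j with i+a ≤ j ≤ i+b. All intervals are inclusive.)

(alarm ∨ reset) must hold from j=1 onward; find where it first fails.
  j=1: holds
  j=2: holds
  j=3: holds
  j=4: fails
Holds on [1,3], so largest k = 2.

2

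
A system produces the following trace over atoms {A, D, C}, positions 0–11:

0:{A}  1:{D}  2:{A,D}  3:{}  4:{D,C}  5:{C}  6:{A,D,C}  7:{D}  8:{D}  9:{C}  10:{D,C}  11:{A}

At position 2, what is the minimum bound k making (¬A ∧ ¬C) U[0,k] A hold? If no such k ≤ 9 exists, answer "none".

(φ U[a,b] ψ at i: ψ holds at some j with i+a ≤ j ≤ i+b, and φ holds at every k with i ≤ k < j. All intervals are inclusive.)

0

Need earliest j ≥ 2 with A, and (¬A ∧ ¬C) at every k in [2,j-1].
  j=2: rhs holds (empty prefix). k = 0.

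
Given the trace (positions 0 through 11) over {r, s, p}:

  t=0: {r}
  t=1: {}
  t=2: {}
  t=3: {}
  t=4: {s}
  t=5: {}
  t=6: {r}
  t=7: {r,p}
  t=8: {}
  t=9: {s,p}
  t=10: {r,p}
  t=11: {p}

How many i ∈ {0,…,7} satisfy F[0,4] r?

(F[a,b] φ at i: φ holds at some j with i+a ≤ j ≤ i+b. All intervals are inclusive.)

Evaluate at each i in [0,7]:
  i=0: ✓ (witness j=0)
  i=1: ✗ (none in [1,5])
  i=2: ✓ (witness j=6)
  i=3: ✓ (witness j=6)
  i=4: ✓ (witness j=6)
  i=5: ✓ (witness j=6)
  i=6: ✓ (witness j=6)
  i=7: ✓ (witness j=7)
Positions where it holds: {0, 2, 3, 4, 5, 6, 7} → 7.

7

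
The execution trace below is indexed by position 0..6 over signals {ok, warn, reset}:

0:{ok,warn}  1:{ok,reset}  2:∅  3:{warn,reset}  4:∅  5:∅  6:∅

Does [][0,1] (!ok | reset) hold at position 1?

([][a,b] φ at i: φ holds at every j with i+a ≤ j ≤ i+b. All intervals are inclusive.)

Check (!ok | reset) at every j in [1,2]:
  j=1: true
  j=2: true
All positions satisfy it → formula holds.

Holds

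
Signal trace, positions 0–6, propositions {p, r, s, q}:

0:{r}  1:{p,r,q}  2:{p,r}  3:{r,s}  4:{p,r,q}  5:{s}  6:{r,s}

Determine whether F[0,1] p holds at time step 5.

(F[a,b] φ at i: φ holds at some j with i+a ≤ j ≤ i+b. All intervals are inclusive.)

No

Check p at each j in [5,6]:
  j=5: false
  j=6: false
No position in the window satisfies it → formula fails.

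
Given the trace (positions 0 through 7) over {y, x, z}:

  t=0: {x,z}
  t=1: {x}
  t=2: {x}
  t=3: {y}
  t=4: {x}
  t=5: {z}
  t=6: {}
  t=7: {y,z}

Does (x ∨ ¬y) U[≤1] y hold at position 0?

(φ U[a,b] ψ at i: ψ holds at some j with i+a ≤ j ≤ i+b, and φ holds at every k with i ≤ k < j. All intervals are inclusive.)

Does not hold

Need some j in [0,1] with y, and (x ∨ ¬y) at every k in [0,j-1].
  j=0: y false.
  j=1: y false.
No j in the window works → until fails.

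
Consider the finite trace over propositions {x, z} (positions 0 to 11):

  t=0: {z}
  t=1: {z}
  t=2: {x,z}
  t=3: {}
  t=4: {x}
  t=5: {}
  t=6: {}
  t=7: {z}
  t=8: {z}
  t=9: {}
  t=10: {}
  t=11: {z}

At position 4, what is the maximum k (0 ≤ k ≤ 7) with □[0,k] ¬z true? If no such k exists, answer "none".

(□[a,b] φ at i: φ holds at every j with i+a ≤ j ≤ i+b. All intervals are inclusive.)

¬z must hold from j=4 onward; find where it first fails.
  j=4: holds
  j=5: holds
  j=6: holds
  j=7: fails
Holds on [4,6], so largest k = 2.

2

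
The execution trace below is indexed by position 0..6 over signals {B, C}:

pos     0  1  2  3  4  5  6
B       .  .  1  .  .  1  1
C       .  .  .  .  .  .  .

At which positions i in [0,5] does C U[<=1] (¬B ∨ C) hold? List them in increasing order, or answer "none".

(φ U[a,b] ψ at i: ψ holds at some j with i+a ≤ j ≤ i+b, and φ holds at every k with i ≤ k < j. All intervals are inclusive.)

0, 1, 3, 4

Evaluate at each i in [0,5]:
  i=0: ✓ (rhs at j=0)
  i=1: ✓ (rhs at j=1)
  i=2: ✗ (lhs fails at k=2 before rhs at j=3)
  i=3: ✓ (rhs at j=3)
  i=4: ✓ (rhs at j=4)
  i=5: ✗ (no rhs in [5,6])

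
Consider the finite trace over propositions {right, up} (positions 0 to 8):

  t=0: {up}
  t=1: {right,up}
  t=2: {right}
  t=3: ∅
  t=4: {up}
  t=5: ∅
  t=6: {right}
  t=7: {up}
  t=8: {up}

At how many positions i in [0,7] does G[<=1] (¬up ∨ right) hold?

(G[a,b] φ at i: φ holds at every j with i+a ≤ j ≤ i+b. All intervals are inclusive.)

Evaluate at each i in [0,7]:
  i=0: ✗ (fails at j=0)
  i=1: ✓ (all of [1,2])
  i=2: ✓ (all of [2,3])
  i=3: ✗ (fails at j=4)
  i=4: ✗ (fails at j=4)
  i=5: ✓ (all of [5,6])
  i=6: ✗ (fails at j=7)
  i=7: ✗ (fails at j=7)
Positions where it holds: {1, 2, 5} → 3.

3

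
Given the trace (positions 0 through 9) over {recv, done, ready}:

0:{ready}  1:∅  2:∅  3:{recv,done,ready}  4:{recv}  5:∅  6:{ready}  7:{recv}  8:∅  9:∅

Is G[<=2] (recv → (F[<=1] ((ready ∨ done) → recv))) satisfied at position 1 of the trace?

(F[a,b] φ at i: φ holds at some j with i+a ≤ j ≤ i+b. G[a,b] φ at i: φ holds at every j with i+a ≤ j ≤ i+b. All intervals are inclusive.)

Check (recv → (F[<=1] ((ready ∨ done) → recv))) at every j in [1,3]:
  j=1: antecedent false → ✓
  j=2: antecedent false → ✓
  j=3: antecedent true; consequent holds (witness at 3) → ✓
All positions satisfy it → formula holds.

Yes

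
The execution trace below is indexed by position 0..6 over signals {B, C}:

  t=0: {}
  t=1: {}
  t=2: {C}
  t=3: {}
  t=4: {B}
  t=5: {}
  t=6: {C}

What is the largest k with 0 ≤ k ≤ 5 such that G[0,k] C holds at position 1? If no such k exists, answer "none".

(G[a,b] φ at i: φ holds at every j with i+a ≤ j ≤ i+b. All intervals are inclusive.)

C must hold from j=1 onward; find where it first fails.
  j=1: fails → no k works.

none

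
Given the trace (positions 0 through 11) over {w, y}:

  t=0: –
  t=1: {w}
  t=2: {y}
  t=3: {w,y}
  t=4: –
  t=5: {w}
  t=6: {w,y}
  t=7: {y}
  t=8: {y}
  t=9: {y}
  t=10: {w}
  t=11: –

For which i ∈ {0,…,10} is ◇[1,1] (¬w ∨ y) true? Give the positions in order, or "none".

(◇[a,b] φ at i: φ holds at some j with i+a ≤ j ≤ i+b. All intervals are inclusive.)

1, 2, 3, 5, 6, 7, 8, 10

Evaluate at each i in [0,10]:
  i=0: ✗ (none in [1,1])
  i=1: ✓ (witness j=2)
  i=2: ✓ (witness j=3)
  i=3: ✓ (witness j=4)
  i=4: ✗ (none in [5,5])
  i=5: ✓ (witness j=6)
  i=6: ✓ (witness j=7)
  i=7: ✓ (witness j=8)
  i=8: ✓ (witness j=9)
  i=9: ✗ (none in [10,10])
  i=10: ✓ (witness j=11)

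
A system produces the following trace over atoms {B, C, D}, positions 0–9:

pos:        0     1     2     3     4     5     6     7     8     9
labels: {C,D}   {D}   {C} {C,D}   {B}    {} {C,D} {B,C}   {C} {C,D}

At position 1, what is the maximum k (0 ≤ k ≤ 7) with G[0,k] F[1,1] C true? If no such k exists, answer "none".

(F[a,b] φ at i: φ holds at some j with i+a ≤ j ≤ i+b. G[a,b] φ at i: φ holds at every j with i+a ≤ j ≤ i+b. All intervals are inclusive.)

1

F[1,1] C must hold from j=1 onward; find where it first fails.
  j=1: holds
  j=2: holds
  j=3: fails
Holds on [1,2], so largest k = 1.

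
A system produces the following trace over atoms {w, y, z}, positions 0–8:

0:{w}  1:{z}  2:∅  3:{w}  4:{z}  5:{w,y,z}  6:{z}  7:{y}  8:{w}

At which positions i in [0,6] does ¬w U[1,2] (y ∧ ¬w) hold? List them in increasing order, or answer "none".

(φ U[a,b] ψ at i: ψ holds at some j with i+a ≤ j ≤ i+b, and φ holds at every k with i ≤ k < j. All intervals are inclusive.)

Evaluate at each i in [0,6]:
  i=0: ✗ (no rhs in [1,2])
  i=1: ✗ (no rhs in [2,3])
  i=2: ✗ (no rhs in [3,4])
  i=3: ✗ (no rhs in [4,5])
  i=4: ✗ (no rhs in [5,6])
  i=5: ✗ (lhs fails at k=5 before rhs at j=7)
  i=6: ✓ (rhs at j=7; lhs holds on [6,6])

6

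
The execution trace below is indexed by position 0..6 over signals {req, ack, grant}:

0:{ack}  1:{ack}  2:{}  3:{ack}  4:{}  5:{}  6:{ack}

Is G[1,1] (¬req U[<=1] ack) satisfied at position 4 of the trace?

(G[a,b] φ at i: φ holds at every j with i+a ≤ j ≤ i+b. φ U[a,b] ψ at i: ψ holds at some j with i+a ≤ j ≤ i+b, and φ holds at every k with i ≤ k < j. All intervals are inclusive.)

Check (¬req U[<=1] ack) at every j in [5,5]:
  j=5: holds
All positions satisfy it → formula holds.

Holds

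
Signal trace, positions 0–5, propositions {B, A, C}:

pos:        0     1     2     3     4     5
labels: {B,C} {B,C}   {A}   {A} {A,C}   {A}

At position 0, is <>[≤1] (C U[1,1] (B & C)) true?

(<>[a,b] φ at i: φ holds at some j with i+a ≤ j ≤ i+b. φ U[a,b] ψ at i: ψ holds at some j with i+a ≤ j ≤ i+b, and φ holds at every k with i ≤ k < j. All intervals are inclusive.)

Check (C U[1,1] (B & C)) at each j in [0,1]:
  j=0: holds
  j=1: fails
Found at j=0 → formula holds.

Yes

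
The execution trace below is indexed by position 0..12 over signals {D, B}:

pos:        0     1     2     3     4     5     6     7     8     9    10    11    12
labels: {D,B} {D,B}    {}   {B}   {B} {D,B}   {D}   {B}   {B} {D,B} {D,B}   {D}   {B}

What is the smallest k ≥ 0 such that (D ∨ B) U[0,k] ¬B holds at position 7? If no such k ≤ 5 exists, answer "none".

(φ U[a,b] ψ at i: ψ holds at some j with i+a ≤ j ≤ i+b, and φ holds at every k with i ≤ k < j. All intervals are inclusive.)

Need earliest j ≥ 7 with ¬B, and (D ∨ B) at every k in [7,j-1].
  j=7: rhs fails.
  j=8: rhs fails.
  j=9: rhs fails.
  j=10: rhs fails.
  j=11: rhs holds; lhs holds on [7,10]. k = 4.

4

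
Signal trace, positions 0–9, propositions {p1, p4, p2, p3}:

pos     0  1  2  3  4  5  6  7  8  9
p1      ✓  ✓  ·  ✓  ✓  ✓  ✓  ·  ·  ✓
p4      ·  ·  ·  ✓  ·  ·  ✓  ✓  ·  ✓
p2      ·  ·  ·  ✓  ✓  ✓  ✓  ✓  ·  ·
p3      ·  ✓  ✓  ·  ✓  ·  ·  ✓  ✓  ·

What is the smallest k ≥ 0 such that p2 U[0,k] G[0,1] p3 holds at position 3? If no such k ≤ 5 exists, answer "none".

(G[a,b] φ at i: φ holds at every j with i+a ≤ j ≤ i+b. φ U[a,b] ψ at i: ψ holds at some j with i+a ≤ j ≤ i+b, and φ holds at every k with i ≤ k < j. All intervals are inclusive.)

4

Need earliest j ≥ 3 with G[0,1] p3, and p2 at every k in [3,j-1].
  j=3: rhs fails.
  j=4: rhs fails.
  j=5: rhs fails.
  j=6: rhs fails.
  j=7: rhs holds; lhs holds on [3,6]. k = 4.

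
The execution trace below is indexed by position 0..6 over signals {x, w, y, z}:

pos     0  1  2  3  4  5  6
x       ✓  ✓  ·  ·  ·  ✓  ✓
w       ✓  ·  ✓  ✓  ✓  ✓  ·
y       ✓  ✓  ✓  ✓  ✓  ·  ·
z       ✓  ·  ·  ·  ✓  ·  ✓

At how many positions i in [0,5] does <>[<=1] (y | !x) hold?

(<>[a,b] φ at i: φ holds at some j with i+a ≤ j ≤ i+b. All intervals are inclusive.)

5

Evaluate at each i in [0,5]:
  i=0: ✓ (witness j=0)
  i=1: ✓ (witness j=1)
  i=2: ✓ (witness j=2)
  i=3: ✓ (witness j=3)
  i=4: ✓ (witness j=4)
  i=5: ✗ (none in [5,6])
Positions where it holds: {0, 1, 2, 3, 4} → 5.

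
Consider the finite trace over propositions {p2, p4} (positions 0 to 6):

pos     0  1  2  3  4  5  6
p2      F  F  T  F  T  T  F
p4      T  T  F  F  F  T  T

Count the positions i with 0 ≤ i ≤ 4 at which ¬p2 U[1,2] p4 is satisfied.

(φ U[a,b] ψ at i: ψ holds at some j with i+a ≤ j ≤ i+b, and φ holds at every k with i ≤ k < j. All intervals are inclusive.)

Evaluate at each i in [0,4]:
  i=0: ✓ (rhs at j=1; lhs holds on [0,0])
  i=1: ✗ (no rhs in [2,3])
  i=2: ✗ (no rhs in [3,4])
  i=3: ✗ (lhs fails at k=4 before rhs at j=5)
  i=4: ✗ (lhs fails at k=4 before rhs at j=5)
Positions where it holds: {0} → 1.

1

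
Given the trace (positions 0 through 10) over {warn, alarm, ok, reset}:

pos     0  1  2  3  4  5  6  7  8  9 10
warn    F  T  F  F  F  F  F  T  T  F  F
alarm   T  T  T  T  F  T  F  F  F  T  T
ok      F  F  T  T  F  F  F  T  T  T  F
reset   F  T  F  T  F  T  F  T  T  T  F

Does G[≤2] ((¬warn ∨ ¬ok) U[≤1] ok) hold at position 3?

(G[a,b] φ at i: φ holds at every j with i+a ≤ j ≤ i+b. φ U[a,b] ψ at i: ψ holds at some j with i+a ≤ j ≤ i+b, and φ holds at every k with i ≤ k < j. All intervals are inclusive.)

Check ((¬warn ∨ ¬ok) U[≤1] ok) at every j in [3,5]:
  j=3: holds
  j=4: fails
  j=5: fails
Fails at j=4 → formula fails.

Does not hold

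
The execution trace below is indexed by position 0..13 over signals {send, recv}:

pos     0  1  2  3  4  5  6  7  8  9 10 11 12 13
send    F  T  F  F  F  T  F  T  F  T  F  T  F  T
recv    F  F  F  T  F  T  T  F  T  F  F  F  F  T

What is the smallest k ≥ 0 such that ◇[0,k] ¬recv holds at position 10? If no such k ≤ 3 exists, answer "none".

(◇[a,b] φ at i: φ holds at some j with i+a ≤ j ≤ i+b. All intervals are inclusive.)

0

Scan j = 10,11,… for ¬recv:
  j=10: holds
First hit at j=10, so smallest k = 10-10 = 0.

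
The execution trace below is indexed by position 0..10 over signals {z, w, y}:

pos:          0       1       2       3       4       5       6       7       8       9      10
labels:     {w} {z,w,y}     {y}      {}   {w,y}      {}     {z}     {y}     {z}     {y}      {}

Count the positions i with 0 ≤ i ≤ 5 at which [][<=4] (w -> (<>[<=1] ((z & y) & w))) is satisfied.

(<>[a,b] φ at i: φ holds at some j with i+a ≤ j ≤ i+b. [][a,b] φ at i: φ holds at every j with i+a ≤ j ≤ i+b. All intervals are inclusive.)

1

Evaluate at each i in [0,5]:
  i=0: ✗ (fails at j=4)
  i=1: ✗ (fails at j=4)
  i=2: ✗ (fails at j=4)
  i=3: ✗ (fails at j=4)
  i=4: ✗ (fails at j=4)
  i=5: ✓ (all of [5,9])
Positions where it holds: {5} → 1.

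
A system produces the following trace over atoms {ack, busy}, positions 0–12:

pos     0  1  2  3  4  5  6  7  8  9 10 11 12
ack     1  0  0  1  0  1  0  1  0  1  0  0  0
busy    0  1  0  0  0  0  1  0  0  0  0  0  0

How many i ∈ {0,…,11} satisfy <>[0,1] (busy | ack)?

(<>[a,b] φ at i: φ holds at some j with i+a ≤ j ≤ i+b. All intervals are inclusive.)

Evaluate at each i in [0,11]:
  i=0: ✓ (witness j=0)
  i=1: ✓ (witness j=1)
  i=2: ✓ (witness j=3)
  i=3: ✓ (witness j=3)
  i=4: ✓ (witness j=5)
  i=5: ✓ (witness j=5)
  i=6: ✓ (witness j=6)
  i=7: ✓ (witness j=7)
  i=8: ✓ (witness j=9)
  i=9: ✓ (witness j=9)
  i=10: ✗ (none in [10,11])
  i=11: ✗ (none in [11,12])
Positions where it holds: {0, 1, 2, 3, 4, 5, 6, 7, 8, 9} → 10.

10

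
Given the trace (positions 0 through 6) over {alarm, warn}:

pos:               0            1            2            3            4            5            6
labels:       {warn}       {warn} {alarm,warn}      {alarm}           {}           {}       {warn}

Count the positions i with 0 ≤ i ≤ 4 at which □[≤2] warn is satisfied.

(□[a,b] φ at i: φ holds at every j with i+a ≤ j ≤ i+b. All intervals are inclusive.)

1

Evaluate at each i in [0,4]:
  i=0: ✓ (all of [0,2])
  i=1: ✗ (fails at j=3)
  i=2: ✗ (fails at j=3)
  i=3: ✗ (fails at j=3)
  i=4: ✗ (fails at j=4)
Positions where it holds: {0} → 1.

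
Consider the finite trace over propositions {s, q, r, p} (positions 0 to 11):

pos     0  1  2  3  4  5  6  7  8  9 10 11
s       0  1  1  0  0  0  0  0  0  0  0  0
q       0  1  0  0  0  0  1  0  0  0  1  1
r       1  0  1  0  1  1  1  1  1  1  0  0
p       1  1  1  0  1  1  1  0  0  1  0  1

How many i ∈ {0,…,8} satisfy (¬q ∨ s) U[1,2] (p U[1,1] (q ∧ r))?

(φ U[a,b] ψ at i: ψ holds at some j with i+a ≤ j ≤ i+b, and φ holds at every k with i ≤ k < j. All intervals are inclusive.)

Evaluate at each i in [0,8]:
  i=0: ✗ (no rhs in [1,2])
  i=1: ✗ (no rhs in [2,3])
  i=2: ✗ (no rhs in [3,4])
  i=3: ✓ (rhs at j=5; lhs holds on [3,4])
  i=4: ✓ (rhs at j=5; lhs holds on [4,4])
  i=5: ✗ (no rhs in [6,7])
  i=6: ✗ (no rhs in [7,8])
  i=7: ✗ (no rhs in [8,9])
  i=8: ✗ (no rhs in [9,10])
Positions where it holds: {3, 4} → 2.

2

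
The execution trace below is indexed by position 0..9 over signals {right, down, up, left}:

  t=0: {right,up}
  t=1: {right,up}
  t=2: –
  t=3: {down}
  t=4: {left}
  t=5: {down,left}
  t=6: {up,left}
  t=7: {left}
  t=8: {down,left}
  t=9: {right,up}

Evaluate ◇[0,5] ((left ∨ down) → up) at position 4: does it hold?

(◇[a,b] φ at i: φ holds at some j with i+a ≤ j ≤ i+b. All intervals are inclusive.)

Yes

Check ((left ∨ down) → up) at each j in [4,9]:
  j=4: false
  j=5: false
  j=6: true
  j=7: false
  j=8: false
  j=9: true
Found at j=6 → formula holds.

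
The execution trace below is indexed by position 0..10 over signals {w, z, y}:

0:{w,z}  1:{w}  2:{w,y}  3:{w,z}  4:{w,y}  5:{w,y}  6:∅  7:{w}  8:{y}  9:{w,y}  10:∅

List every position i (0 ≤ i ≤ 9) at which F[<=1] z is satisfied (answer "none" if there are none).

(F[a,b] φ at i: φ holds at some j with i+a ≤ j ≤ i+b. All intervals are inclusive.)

Evaluate at each i in [0,9]:
  i=0: ✓ (witness j=0)
  i=1: ✗ (none in [1,2])
  i=2: ✓ (witness j=3)
  i=3: ✓ (witness j=3)
  i=4: ✗ (none in [4,5])
  i=5: ✗ (none in [5,6])
  i=6: ✗ (none in [6,7])
  i=7: ✗ (none in [7,8])
  i=8: ✗ (none in [8,9])
  i=9: ✗ (none in [9,10])

0, 2, 3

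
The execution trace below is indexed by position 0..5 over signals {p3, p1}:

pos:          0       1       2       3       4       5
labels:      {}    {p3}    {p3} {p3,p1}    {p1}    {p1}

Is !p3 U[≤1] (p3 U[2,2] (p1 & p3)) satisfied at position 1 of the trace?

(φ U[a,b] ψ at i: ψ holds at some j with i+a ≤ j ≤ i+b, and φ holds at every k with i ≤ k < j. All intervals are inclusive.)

Need some j in [1,2] with (p3 U[2,2] (p1 & p3)), and !p3 at every k in [1,j-1].
  j=1: (p3 U[2,2] (p1 & p3)) holds; no prefix to check → satisfied.

Holds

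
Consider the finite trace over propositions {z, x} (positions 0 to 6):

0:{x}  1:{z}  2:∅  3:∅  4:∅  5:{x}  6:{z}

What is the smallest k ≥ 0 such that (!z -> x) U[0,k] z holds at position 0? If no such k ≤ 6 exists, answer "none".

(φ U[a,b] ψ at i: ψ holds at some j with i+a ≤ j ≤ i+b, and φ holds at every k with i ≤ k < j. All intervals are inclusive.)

Need earliest j ≥ 0 with z, and (!z -> x) at every k in [0,j-1].
  j=0: rhs fails.
  j=1: rhs holds; lhs holds on [0,0]. k = 1.

1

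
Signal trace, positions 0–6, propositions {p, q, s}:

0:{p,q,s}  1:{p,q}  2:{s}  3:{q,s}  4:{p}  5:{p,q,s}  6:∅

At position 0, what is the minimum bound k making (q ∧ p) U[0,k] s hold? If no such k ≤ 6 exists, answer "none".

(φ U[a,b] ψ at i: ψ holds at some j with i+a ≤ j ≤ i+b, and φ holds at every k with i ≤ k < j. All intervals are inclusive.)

0

Need earliest j ≥ 0 with s, and (q ∧ p) at every k in [0,j-1].
  j=0: rhs holds (empty prefix). k = 0.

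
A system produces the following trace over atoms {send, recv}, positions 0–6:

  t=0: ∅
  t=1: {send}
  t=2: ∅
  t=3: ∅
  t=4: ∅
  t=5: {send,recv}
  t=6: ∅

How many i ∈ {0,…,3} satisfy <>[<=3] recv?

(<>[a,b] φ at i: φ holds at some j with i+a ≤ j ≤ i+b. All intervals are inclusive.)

Evaluate at each i in [0,3]:
  i=0: ✗ (none in [0,3])
  i=1: ✗ (none in [1,4])
  i=2: ✓ (witness j=5)
  i=3: ✓ (witness j=5)
Positions where it holds: {2, 3} → 2.

2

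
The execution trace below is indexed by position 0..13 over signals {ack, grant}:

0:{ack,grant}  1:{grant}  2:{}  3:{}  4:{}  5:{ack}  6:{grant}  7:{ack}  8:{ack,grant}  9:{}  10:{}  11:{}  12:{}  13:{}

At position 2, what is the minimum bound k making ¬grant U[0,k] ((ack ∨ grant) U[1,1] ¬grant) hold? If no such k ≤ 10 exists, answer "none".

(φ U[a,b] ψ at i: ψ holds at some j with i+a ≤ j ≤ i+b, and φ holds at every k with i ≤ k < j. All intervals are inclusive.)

Need earliest j ≥ 2 with ((ack ∨ grant) U[1,1] ¬grant), and ¬grant at every k in [2,j-1].
  j=2: rhs fails.
  j=3: rhs fails.
  j=4: rhs fails.
  j=5: rhs fails.
  j=6: rhs holds; lhs holds on [2,5]. k = 4.

4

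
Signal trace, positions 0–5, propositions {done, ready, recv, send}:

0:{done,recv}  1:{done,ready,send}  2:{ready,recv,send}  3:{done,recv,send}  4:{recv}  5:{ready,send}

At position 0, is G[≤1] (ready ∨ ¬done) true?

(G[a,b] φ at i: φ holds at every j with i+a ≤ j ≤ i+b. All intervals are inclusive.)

Check (ready ∨ ¬done) at every j in [0,1]:
  j=0: false
  j=1: true
Fails at j=0 → formula fails.

False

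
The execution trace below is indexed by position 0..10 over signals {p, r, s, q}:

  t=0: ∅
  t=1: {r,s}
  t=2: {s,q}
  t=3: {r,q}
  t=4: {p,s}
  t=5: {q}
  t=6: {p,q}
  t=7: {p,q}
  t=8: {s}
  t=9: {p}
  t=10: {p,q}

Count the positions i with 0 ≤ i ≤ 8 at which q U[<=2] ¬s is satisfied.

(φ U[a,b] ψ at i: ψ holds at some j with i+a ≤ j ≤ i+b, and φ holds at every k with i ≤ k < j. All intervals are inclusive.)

Evaluate at each i in [0,8]:
  i=0: ✓ (rhs at j=0)
  i=1: ✗ (lhs fails at k=1 before rhs at j=3)
  i=2: ✓ (rhs at j=3; lhs holds on [2,2])
  i=3: ✓ (rhs at j=3)
  i=4: ✗ (lhs fails at k=4 before rhs at j=5)
  i=5: ✓ (rhs at j=5)
  i=6: ✓ (rhs at j=6)
  i=7: ✓ (rhs at j=7)
  i=8: ✗ (lhs fails at k=8 before rhs at j=9)
Positions where it holds: {0, 2, 3, 5, 6, 7} → 6.

6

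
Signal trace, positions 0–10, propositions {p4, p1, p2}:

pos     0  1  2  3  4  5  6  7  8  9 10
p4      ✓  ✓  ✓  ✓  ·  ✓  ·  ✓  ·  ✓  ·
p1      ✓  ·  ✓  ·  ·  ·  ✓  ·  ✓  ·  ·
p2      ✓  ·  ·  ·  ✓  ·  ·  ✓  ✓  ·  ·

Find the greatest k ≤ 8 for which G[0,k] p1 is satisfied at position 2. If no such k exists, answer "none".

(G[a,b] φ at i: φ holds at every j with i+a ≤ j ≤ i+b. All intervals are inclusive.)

p1 must hold from j=2 onward; find where it first fails.
  j=2: holds
  j=3: fails
Holds on [2,2], so largest k = 0.

0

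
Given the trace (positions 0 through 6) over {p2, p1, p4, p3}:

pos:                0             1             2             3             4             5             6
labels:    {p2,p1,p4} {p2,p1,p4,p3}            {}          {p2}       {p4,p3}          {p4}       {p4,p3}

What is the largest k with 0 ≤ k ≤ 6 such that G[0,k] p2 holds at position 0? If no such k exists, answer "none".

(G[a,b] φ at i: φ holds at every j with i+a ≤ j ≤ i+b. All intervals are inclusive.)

1

p2 must hold from j=0 onward; find where it first fails.
  j=0: holds
  j=1: holds
  j=2: fails
Holds on [0,1], so largest k = 1.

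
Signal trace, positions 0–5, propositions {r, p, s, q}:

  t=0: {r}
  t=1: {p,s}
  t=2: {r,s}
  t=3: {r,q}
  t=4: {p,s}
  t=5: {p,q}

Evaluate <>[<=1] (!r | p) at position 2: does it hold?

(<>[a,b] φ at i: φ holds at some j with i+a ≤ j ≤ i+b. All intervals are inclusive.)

Check (!r | p) at each j in [2,3]:
  j=2: false
  j=3: false
No position in the window satisfies it → formula fails.

Does not hold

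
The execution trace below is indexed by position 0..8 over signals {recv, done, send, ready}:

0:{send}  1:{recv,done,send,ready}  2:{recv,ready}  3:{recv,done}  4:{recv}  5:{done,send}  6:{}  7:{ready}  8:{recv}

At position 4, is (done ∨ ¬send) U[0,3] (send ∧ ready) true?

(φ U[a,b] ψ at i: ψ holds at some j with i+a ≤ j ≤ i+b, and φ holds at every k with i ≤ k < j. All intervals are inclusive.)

False

Need some j in [4,7] with (send ∧ ready), and (done ∨ ¬send) at every k in [4,j-1].
  j=4: (send ∧ ready) false.
  j=5: (send ∧ ready) false.
  j=6: (send ∧ ready) false.
  j=7: (send ∧ ready) false.
No j in the window works → until fails.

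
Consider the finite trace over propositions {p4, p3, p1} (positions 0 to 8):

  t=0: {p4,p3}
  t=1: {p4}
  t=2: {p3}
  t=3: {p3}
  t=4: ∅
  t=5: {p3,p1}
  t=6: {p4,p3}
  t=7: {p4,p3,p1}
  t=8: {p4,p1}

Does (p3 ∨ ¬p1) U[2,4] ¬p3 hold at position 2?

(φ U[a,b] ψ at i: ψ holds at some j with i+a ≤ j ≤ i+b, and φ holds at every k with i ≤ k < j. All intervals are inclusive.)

Need some j in [4,6] with ¬p3, and (p3 ∨ ¬p1) at every k in [2,j-1].
  j=4: ¬p3 holds; (p3 ∨ ¬p1) holds at every k in [2,3] → satisfied.

Holds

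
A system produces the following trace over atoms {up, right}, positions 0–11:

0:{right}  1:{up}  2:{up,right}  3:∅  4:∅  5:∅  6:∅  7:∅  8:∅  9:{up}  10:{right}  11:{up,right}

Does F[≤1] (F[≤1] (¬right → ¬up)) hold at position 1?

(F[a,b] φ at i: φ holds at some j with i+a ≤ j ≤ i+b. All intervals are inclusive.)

Yes

Check F[≤1] (¬right → ¬up) at each j in [1,2]:
  j=1: holds (witness at 2)
  j=2: holds (witness at 2)
Found at j=1 → formula holds.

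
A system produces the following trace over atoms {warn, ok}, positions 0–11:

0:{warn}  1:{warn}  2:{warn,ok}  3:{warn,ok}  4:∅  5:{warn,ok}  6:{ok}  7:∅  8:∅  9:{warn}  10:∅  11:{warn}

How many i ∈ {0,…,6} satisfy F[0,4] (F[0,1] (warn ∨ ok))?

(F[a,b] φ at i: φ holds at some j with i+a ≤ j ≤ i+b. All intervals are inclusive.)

Evaluate at each i in [0,6]:
  i=0: ✓ (witness j=0)
  i=1: ✓ (witness j=1)
  i=2: ✓ (witness j=2)
  i=3: ✓ (witness j=3)
  i=4: ✓ (witness j=4)
  i=5: ✓ (witness j=5)
  i=6: ✓ (witness j=6)
Positions where it holds: {0, 1, 2, 3, 4, 5, 6} → 7.

7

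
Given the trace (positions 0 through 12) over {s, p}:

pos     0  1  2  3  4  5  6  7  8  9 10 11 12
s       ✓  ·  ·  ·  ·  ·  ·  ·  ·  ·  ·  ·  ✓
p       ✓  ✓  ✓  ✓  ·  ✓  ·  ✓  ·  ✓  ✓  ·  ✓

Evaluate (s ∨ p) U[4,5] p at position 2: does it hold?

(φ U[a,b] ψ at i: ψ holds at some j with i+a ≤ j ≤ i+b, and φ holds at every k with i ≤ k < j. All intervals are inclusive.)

Need some j in [6,7] with p, and (s ∨ p) at every k in [2,j-1].
  j=6: p false.
  j=7: p holds, but (s ∨ p) fails at k=4 → not this j.
No j in the window works → until fails.

No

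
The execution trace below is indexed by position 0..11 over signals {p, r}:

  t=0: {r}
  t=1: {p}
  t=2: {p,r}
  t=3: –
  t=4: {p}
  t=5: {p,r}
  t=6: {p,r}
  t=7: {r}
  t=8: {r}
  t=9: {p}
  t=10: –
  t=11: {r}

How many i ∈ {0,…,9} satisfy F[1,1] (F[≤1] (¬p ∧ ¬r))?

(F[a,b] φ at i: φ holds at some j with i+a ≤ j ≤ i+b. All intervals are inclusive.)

4

Evaluate at each i in [0,9]:
  i=0: ✗ (none in [1,1])
  i=1: ✓ (witness j=2)
  i=2: ✓ (witness j=3)
  i=3: ✗ (none in [4,4])
  i=4: ✗ (none in [5,5])
  i=5: ✗ (none in [6,6])
  i=6: ✗ (none in [7,7])
  i=7: ✗ (none in [8,8])
  i=8: ✓ (witness j=9)
  i=9: ✓ (witness j=10)
Positions where it holds: {1, 2, 8, 9} → 4.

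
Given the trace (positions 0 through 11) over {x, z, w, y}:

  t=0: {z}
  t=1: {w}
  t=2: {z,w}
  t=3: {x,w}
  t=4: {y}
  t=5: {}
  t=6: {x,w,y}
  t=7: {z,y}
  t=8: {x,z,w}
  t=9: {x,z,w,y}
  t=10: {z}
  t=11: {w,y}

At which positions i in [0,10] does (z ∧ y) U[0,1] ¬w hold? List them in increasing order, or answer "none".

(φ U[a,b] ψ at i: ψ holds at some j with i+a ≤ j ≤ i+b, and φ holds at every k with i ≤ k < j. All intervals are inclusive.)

0, 4, 5, 7, 9, 10

Evaluate at each i in [0,10]:
  i=0: ✓ (rhs at j=0)
  i=1: ✗ (no rhs in [1,2])
  i=2: ✗ (no rhs in [2,3])
  i=3: ✗ (lhs fails at k=3 before rhs at j=4)
  i=4: ✓ (rhs at j=4)
  i=5: ✓ (rhs at j=5)
  i=6: ✗ (lhs fails at k=6 before rhs at j=7)
  i=7: ✓ (rhs at j=7)
  i=8: ✗ (no rhs in [8,9])
  i=9: ✓ (rhs at j=10; lhs holds on [9,9])
  i=10: ✓ (rhs at j=10)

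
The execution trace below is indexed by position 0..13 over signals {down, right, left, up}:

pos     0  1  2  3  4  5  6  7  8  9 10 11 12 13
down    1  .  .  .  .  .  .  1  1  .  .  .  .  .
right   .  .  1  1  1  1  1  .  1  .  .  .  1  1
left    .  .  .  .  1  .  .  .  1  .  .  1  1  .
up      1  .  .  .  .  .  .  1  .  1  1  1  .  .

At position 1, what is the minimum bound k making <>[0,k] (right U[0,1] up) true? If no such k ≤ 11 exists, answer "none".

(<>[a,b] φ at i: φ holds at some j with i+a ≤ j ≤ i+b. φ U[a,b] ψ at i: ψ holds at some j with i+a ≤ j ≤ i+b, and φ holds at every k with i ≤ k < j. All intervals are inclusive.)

5

Scan j = 1,2,… for (right U[0,1] up):
  j=1: fails
  j=2: fails
  j=3: fails
  j=4: fails
  j=5: fails
  j=6: holds
First hit at j=6, so smallest k = 6-1 = 5.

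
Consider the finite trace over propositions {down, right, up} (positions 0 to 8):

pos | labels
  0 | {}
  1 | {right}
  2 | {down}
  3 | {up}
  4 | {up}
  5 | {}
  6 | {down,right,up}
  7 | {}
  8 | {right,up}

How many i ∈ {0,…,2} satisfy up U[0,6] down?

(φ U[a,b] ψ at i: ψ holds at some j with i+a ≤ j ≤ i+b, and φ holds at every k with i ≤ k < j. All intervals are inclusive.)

1

Evaluate at each i in [0,2]:
  i=0: ✗ (lhs fails at k=0 before rhs at j=2)
  i=1: ✗ (lhs fails at k=1 before rhs at j=2)
  i=2: ✓ (rhs at j=2)
Positions where it holds: {2} → 1.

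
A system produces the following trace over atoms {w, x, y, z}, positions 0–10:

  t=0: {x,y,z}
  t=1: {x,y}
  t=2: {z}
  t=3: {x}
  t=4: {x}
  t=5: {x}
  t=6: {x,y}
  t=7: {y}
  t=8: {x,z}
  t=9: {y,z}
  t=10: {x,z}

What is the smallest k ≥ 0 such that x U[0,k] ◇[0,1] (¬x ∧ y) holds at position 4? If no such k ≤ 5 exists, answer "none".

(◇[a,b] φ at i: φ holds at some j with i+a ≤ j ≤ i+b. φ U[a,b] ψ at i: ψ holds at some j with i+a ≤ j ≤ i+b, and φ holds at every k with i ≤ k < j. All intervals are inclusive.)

Need earliest j ≥ 4 with ◇[0,1] (¬x ∧ y), and x at every k in [4,j-1].
  j=4: rhs fails.
  j=5: rhs fails.
  j=6: rhs holds; lhs holds on [4,5]. k = 2.

2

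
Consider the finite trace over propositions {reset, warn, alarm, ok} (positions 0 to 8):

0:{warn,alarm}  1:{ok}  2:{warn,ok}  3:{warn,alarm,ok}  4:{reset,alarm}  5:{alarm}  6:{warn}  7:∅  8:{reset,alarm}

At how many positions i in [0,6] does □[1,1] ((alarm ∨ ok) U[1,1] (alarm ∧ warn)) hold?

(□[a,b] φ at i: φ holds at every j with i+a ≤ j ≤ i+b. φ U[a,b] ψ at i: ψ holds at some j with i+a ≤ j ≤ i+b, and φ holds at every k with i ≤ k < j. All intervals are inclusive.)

1

Evaluate at each i in [0,6]:
  i=0: ✗ (fails at j=1)
  i=1: ✓ (all of [2,2])
  i=2: ✗ (fails at j=3)
  i=3: ✗ (fails at j=4)
  i=4: ✗ (fails at j=5)
  i=5: ✗ (fails at j=6)
  i=6: ✗ (fails at j=7)
Positions where it holds: {1} → 1.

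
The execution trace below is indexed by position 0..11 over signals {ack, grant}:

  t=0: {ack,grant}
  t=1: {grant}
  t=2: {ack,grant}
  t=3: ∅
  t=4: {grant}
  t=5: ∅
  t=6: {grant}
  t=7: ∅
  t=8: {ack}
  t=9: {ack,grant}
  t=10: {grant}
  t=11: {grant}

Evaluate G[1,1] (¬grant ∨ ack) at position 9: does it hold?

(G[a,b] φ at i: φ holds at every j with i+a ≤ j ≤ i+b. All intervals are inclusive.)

Check (¬grant ∨ ack) at every j in [10,10]:
  j=10: false
Fails at j=10 → formula fails.

Does not hold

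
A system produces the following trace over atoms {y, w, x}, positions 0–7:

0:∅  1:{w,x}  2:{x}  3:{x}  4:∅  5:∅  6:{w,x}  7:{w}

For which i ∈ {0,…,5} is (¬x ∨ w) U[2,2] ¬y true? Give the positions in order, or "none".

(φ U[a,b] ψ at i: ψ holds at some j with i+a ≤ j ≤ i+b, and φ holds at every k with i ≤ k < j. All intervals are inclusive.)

0, 4, 5

Evaluate at each i in [0,5]:
  i=0: ✓ (rhs at j=2; lhs holds on [0,1])
  i=1: ✗ (lhs fails at k=2 before rhs at j=3)
  i=2: ✗ (lhs fails at k=2 before rhs at j=4)
  i=3: ✗ (lhs fails at k=3 before rhs at j=5)
  i=4: ✓ (rhs at j=6; lhs holds on [4,5])
  i=5: ✓ (rhs at j=7; lhs holds on [5,6])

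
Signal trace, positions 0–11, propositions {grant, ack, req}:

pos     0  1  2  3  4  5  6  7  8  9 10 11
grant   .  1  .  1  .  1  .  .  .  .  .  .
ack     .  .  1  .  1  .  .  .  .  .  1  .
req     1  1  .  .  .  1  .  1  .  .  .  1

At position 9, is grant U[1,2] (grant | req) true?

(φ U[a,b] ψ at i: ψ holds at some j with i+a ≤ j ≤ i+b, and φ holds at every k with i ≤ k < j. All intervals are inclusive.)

Need some j in [10,11] with (grant | req), and grant at every k in [9,j-1].
  j=10: (grant | req) false.
  j=11: (grant | req) holds, but grant fails at k=9 → not this j.
No j in the window works → until fails.

No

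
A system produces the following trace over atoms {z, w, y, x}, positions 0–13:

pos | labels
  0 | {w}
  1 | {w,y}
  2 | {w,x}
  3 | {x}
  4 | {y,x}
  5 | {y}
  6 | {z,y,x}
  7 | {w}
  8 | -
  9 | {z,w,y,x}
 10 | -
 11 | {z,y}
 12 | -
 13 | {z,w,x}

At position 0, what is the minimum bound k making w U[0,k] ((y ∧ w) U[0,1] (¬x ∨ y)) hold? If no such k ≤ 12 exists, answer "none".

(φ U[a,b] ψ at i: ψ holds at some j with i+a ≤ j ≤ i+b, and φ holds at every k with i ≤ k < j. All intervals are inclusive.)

Need earliest j ≥ 0 with ((y ∧ w) U[0,1] (¬x ∨ y)), and w at every k in [0,j-1].
  j=0: rhs holds (empty prefix). k = 0.

0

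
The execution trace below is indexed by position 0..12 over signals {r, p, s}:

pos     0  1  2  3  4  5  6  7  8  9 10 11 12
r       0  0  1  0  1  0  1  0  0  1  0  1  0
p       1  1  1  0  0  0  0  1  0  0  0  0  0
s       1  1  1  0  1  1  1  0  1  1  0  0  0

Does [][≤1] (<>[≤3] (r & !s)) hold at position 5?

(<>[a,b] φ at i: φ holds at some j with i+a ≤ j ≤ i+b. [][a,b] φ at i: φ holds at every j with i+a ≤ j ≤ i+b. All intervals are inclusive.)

No

Check <>[≤3] (r & !s) at every j in [5,6]:
  j=5: fails (none in [5,8])
  j=6: fails (none in [6,9])
Fails at j=5 → formula fails.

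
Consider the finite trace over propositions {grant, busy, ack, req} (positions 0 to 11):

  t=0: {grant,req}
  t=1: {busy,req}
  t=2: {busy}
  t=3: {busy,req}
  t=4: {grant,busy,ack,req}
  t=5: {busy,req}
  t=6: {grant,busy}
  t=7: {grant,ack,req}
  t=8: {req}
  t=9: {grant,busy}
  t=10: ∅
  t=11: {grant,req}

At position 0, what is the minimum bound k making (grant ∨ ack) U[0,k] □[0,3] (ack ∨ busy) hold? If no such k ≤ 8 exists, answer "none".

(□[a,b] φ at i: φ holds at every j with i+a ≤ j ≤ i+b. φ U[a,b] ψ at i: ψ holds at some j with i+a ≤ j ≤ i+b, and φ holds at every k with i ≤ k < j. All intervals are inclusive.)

1

Need earliest j ≥ 0 with □[0,3] (ack ∨ busy), and (grant ∨ ack) at every k in [0,j-1].
  j=0: rhs fails.
  j=1: rhs holds; lhs holds on [0,0]. k = 1.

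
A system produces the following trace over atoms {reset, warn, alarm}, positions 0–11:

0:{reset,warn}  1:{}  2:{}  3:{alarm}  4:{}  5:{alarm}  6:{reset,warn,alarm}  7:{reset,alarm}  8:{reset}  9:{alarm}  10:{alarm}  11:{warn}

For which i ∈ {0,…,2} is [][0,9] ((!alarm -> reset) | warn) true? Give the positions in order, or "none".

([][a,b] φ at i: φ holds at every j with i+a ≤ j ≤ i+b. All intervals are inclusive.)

Evaluate at each i in [0,2]:
  i=0: ✗ (fails at j=1)
  i=1: ✗ (fails at j=1)
  i=2: ✗ (fails at j=2)

none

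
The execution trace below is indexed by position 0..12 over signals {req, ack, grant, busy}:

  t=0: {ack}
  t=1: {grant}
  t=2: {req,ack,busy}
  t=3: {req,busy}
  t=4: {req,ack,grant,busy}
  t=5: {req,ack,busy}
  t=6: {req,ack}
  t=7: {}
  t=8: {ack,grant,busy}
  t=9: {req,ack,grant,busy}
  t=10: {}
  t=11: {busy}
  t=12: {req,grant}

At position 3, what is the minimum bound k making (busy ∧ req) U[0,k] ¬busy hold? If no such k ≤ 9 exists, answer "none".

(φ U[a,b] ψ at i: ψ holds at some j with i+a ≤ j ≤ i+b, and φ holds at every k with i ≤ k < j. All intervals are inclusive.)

3

Need earliest j ≥ 3 with ¬busy, and (busy ∧ req) at every k in [3,j-1].
  j=3: rhs fails.
  j=4: rhs fails.
  j=5: rhs fails.
  j=6: rhs holds; lhs holds on [3,5]. k = 3.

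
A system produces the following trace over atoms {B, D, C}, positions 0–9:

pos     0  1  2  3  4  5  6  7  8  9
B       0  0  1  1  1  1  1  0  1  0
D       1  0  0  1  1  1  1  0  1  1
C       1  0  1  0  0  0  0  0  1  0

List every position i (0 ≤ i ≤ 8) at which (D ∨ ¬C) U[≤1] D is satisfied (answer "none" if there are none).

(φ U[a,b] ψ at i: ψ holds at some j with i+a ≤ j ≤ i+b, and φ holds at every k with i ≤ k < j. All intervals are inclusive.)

0, 3, 4, 5, 6, 7, 8

Evaluate at each i in [0,8]:
  i=0: ✓ (rhs at j=0)
  i=1: ✗ (no rhs in [1,2])
  i=2: ✗ (lhs fails at k=2 before rhs at j=3)
  i=3: ✓ (rhs at j=3)
  i=4: ✓ (rhs at j=4)
  i=5: ✓ (rhs at j=5)
  i=6: ✓ (rhs at j=6)
  i=7: ✓ (rhs at j=8; lhs holds on [7,7])
  i=8: ✓ (rhs at j=8)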